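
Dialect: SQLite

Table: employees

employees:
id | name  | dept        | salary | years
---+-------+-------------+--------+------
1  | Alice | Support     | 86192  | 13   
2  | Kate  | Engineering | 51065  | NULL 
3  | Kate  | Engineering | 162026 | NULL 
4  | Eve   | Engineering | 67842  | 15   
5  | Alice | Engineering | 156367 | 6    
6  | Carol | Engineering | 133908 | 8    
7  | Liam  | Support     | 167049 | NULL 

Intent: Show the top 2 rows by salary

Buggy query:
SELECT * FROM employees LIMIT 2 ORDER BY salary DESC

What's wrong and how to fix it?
Bug: ORDER BY cannot follow LIMIT; LIMIT is the final clause

Fix: Sort with ORDER BY, then apply LIMIT

Corrected query:
SELECT * FROM employees ORDER BY salary DESC LIMIT 2

Result:
id | name | dept        | salary | years
---+------+-------------+--------+------
7  | Liam | Support     | 167049 | NULL 
3  | Kate | Engineering | 162026 | NULL 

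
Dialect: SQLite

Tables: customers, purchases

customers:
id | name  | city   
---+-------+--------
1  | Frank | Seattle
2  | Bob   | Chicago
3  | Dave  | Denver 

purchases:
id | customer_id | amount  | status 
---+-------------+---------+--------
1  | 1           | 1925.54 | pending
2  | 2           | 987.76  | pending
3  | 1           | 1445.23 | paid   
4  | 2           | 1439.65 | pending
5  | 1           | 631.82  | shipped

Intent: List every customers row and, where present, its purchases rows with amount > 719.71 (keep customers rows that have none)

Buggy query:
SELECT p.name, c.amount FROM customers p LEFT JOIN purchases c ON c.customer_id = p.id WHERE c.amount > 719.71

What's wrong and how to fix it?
Bug: Filtering c.amount in WHERE discards the NULL rows produced by LEFT JOIN, turning it into an inner join

Fix: Move the right-table condition into the ON clause so unmatched parents are kept

Corrected query:
SELECT p.name, c.amount FROM customers p LEFT JOIN purchases c ON c.customer_id = p.id AND c.amount > 719.71

Result:
name  | amount 
------+--------
Frank | 1445.23
Frank | 1925.54
Bob   | 987.76 
Bob   | 1439.65
Dave  | NULL   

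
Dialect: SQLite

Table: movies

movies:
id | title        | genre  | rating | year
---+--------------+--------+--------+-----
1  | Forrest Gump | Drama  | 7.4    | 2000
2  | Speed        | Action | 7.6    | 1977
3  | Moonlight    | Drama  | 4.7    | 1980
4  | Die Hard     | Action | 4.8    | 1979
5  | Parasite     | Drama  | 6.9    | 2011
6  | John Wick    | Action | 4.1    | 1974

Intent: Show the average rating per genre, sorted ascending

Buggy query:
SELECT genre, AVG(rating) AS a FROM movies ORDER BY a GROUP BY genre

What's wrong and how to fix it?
Bug: GROUP BY must precede ORDER BY

Fix: Move ORDER BY to the end, after GROUP BY

Corrected query:
SELECT genre, AVG(rating) AS a FROM movies GROUP BY genre ORDER BY a

Result:
genre  | a       
-------+---------
Action | 5.5     
Drama  | 6.333333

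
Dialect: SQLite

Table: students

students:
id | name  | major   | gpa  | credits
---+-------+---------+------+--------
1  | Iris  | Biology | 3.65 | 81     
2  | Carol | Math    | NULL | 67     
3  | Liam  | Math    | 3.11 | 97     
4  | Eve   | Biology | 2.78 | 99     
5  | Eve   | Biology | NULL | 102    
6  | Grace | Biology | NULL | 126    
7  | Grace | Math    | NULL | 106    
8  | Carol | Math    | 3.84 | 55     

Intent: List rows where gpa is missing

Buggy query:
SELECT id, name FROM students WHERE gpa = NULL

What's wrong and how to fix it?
Bug: Comparing to NULL with '=' never matches; NULL = NULL is unknown, not true

Fix: Use IS NULL to test for NULL

Corrected query:
SELECT id, name FROM students WHERE gpa IS NULL

Result:
id | name 
---+------
2  | Carol
5  | Eve  
6  | Grace
7  | Grace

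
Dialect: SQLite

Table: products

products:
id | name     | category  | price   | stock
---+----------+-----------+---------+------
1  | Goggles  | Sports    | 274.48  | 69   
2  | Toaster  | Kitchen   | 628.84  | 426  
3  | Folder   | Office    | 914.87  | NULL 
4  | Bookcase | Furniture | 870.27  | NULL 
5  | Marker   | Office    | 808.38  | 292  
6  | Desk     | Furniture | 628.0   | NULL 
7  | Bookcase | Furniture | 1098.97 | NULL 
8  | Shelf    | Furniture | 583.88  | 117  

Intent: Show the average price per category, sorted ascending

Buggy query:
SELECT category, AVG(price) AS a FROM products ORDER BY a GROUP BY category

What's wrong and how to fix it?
Bug: GROUP BY must precede ORDER BY

Fix: Reorder: SELECT … FROM … GROUP BY … ORDER BY …

Corrected query:
SELECT category, AVG(price) AS a FROM products GROUP BY category ORDER BY a

Result:
category  | a      
----------+--------
Sports    | 274.48 
Kitchen   | 628.84 
Furniture | 795.28 
Office    | 861.625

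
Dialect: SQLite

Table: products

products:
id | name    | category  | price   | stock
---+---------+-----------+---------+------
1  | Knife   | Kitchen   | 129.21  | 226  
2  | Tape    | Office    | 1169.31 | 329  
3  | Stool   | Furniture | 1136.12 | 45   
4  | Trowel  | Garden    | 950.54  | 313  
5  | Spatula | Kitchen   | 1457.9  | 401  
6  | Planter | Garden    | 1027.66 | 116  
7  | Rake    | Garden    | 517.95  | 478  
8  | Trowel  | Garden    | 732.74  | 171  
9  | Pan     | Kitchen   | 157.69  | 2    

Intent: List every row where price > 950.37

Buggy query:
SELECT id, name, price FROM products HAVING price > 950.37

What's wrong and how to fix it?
Bug: HAVING filters the output of aggregation, but this query has no GROUP BY and no aggregate functions, so SQLite rejects it (HAVING clause on a non-aggregate query); the condition here is per row

Fix: Use WHERE for row-level filtering

Corrected query:
SELECT id, name, price FROM products WHERE price > 950.37

Result:
id | name    | price  
---+---------+--------
2  | Tape    | 1169.31
3  | Stool   | 1136.12
4  | Trowel  | 950.54 
5  | Spatula | 1457.9 
6  | Planter | 1027.66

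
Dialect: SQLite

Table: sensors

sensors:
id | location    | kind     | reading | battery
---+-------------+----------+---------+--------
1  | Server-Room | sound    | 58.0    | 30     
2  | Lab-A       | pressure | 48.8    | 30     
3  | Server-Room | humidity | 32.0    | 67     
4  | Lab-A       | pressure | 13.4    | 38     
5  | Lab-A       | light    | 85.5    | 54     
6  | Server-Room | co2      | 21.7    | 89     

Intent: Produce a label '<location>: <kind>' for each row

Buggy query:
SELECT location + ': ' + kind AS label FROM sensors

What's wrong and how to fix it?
Bug: '+' is numeric addition; on text columns SQLite converts them to 0 instead of concatenating

Fix: Replace + with || to concatenate text

Corrected query:
SELECT location || ': ' || kind AS label FROM sensors

Result:
label                
---------------------
Server-Room: sound   
Lab-A: pressure      
Server-Room: humidity
Lab-A: pressure      
Lab-A: light         
Server-Room: co2     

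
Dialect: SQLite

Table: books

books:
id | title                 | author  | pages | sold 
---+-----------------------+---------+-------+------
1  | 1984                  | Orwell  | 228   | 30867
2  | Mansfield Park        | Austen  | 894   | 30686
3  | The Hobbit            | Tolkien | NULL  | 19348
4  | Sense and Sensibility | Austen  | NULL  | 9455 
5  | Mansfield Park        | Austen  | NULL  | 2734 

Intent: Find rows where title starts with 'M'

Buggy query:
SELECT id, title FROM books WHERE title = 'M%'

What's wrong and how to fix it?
Bug: Wildcards only work with LIKE; '=' treats '%' as a literal character

Fix: Use LIKE for wildcard pattern matching

Corrected query:
SELECT id, title FROM books WHERE title LIKE 'M%'

Result:
id | title         
---+---------------
2  | Mansfield Park
5  | Mansfield Park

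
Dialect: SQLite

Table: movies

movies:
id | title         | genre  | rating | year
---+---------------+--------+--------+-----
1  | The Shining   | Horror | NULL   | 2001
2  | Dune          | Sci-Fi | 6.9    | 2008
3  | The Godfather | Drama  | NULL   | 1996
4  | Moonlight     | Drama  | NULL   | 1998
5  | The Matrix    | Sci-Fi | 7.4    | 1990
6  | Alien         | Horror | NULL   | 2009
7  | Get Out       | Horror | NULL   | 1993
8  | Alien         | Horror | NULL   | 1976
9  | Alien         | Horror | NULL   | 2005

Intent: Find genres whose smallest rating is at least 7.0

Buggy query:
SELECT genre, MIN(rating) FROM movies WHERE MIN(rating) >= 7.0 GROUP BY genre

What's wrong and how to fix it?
Bug: MIN() in WHERE is a misuse of aggregate

Fix: Use HAVING for the per-group MIN condition

Corrected query:
SELECT genre, MIN(rating) FROM movies GROUP BY genre HAVING MIN(rating) >= 7.0

Result:
(no rows)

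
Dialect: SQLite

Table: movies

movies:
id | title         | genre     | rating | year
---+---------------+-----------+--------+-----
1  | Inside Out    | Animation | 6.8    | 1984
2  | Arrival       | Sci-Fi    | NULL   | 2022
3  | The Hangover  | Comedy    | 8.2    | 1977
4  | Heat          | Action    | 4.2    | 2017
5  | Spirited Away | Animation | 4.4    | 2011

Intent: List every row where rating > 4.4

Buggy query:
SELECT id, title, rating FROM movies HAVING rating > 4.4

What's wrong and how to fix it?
Bug: HAVING filters the output of aggregation, but this query has no GROUP BY and no aggregate functions, so SQLite rejects it (HAVING clause on a non-aggregate query); the condition here is per row

Fix: Use WHERE for row-level filtering

Corrected query:
SELECT id, title, rating FROM movies WHERE rating > 4.4

Result:
id | title        | rating
---+--------------+-------
1  | Inside Out   | 6.8   
3  | The Hangover | 8.2   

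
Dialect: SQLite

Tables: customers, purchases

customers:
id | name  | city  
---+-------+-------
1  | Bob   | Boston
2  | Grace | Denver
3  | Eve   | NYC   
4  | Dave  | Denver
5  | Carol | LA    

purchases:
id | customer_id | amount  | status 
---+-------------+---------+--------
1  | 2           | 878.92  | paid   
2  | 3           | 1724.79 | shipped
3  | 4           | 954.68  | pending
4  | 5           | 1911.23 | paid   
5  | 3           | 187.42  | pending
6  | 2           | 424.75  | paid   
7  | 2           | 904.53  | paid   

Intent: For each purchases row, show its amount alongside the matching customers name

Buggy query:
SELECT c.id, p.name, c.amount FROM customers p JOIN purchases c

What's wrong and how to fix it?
Bug: JOIN with no ON clause produces a cartesian product; every purchases row pairs with every customers row

Fix: Specify the join condition linking the foreign key to the parent id

Corrected query:
SELECT c.id, p.name, c.amount FROM customers p JOIN purchases c ON c.customer_id = p.id

Result:
id | name  | amount 
---+-------+--------
1  | Grace | 878.92 
2  | Eve   | 1724.79
3  | Dave  | 954.68 
4  | Carol | 1911.23
5  | Eve   | 187.42 
6  | Grace | 424.75 
7  | Grace | 904.53 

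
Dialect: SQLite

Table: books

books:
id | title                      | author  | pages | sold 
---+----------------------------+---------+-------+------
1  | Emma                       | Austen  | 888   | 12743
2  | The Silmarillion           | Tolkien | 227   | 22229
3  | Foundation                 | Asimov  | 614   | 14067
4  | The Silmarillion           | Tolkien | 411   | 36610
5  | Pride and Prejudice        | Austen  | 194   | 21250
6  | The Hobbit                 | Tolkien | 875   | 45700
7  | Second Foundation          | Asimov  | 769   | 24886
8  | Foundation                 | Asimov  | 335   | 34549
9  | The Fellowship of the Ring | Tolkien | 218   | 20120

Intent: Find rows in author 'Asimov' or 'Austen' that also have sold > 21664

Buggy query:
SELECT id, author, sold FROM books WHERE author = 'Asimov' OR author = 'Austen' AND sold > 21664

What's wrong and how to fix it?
Bug: Without parentheses, AND is evaluated before OR, so the sold filter only applies to the 'Austen' branch

Fix: Group the OR with parentheses (or use IN), then AND the threshold

Corrected query:
SELECT id, author, sold FROM books WHERE (author = 'Asimov' OR author = 'Austen') AND sold > 21664

Result:
id | author | sold 
---+--------+------
7  | Asimov | 24886
8  | Asimov | 34549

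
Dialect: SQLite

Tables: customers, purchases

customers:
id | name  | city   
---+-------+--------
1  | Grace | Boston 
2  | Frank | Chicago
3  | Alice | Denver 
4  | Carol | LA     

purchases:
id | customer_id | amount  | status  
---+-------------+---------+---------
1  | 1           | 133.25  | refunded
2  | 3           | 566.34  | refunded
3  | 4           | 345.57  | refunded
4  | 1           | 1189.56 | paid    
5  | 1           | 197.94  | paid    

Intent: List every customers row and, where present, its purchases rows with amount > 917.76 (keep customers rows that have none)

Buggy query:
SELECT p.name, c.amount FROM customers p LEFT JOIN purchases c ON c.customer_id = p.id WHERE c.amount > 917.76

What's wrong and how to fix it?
Bug: Filtering c.amount in WHERE discards the NULL rows produced by LEFT JOIN, turning it into an inner join

Fix: Move the right-table condition into the ON clause so unmatched parents are kept

Corrected query:
SELECT p.name, c.amount FROM customers p LEFT JOIN purchases c ON c.customer_id = p.id AND c.amount > 917.76

Result:
name  | amount 
------+--------
Grace | 1189.56
Frank | NULL   
Alice | NULL   
Carol | NULL   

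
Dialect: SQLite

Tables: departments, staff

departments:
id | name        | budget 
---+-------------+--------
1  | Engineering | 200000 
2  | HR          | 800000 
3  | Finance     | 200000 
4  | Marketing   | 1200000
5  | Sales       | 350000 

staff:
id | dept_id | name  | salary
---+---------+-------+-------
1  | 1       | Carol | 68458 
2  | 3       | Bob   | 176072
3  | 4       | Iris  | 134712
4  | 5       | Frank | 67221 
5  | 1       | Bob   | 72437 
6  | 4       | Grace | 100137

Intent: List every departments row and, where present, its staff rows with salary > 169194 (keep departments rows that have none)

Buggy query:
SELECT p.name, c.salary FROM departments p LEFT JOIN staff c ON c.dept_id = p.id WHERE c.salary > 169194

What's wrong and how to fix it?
Bug: A WHERE condition on the right-hand table after LEFT JOIN drops unmatched parents

Fix: Put 'c.salary > 169194' in the JOIN's ON clause instead of WHERE

Corrected query:
SELECT p.name, c.salary FROM departments p LEFT JOIN staff c ON c.dept_id = p.id AND c.salary > 169194

Result:
name        | salary
------------+-------
Engineering | NULL  
HR          | NULL  
Finance     | 176072
Marketing   | NULL  
Sales       | NULL  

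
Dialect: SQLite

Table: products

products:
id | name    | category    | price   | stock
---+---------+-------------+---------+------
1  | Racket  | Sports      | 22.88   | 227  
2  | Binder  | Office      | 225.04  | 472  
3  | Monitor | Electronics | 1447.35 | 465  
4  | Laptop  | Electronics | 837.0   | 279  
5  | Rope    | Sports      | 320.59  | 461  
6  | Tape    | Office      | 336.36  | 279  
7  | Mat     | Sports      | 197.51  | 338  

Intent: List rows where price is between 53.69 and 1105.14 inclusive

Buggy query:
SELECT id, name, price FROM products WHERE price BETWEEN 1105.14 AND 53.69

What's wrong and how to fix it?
Bug: The bounds are reversed; BETWEEN a AND b requires a <= b to match anything

Fix: Swap the bounds so the smaller value comes first

Corrected query:
SELECT id, name, price FROM products WHERE price BETWEEN 53.69 AND 1105.14

Result:
id | name   | price 
---+--------+-------
2  | Binder | 225.04
4  | Laptop | 837   
5  | Rope   | 320.59
6  | Tape   | 336.36
7  | Mat    | 197.51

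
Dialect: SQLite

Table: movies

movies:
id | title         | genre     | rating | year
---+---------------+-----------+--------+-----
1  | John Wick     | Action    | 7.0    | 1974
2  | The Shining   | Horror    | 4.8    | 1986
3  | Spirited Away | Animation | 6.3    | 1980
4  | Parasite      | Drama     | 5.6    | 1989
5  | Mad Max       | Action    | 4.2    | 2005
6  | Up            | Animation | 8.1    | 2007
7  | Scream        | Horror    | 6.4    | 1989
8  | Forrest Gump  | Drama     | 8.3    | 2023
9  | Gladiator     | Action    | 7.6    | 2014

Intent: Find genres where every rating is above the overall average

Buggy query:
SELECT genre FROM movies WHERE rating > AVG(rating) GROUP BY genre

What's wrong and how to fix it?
Bug: WHERE evaluates per row before aggregation, so AVG() is unavailable

Fix: Use a subquery for AVG and a HAVING MIN(...) filter so the condition holds for every row in the group

Corrected query:
SELECT genre FROM movies GROUP BY genre HAVING MIN(rating) > (SELECT AVG(rating) FROM movies)

Result:
(no rows)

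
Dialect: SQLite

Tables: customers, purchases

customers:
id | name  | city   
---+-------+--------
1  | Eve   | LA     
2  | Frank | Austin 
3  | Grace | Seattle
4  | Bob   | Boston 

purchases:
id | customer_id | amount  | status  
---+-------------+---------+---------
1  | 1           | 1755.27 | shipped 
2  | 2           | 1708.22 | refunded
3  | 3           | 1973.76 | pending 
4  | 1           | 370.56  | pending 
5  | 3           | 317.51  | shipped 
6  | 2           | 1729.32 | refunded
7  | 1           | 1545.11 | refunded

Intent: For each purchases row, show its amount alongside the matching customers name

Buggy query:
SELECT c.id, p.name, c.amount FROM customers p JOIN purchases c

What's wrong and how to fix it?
Bug: JOIN with no ON clause produces a cartesian product; every purchases row pairs with every customers row

Fix: Add ON c.customer_id = p.id to the JOIN

Corrected query:
SELECT c.id, p.name, c.amount FROM customers p JOIN purchases c ON c.customer_id = p.id

Result:
id | name  | amount 
---+-------+--------
1  | Eve   | 1755.27
2  | Frank | 1708.22
3  | Grace | 1973.76
4  | Eve   | 370.56 
5  | Grace | 317.51 
6  | Frank | 1729.32
7  | Eve   | 1545.11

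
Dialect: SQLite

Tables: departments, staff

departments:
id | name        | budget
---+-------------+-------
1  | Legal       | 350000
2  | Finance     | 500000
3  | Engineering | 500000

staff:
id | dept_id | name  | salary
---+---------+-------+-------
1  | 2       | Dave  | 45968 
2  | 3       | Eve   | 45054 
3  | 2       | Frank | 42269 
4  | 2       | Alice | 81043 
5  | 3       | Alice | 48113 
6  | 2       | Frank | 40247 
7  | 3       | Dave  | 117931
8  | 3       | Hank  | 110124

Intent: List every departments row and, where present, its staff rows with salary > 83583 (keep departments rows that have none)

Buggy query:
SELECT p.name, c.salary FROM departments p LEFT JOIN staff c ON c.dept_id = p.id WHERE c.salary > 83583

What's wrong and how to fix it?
Bug: Filtering c.salary in WHERE discards the NULL rows produced by LEFT JOIN, turning it into an inner join

Fix: Put 'c.salary > 83583' in the JOIN's ON clause instead of WHERE

Corrected query:
SELECT p.name, c.salary FROM departments p LEFT JOIN staff c ON c.dept_id = p.id AND c.salary > 83583

Result:
name        | salary
------------+-------
Legal       | NULL  
Finance     | NULL  
Engineering | 110124
Engineering | 117931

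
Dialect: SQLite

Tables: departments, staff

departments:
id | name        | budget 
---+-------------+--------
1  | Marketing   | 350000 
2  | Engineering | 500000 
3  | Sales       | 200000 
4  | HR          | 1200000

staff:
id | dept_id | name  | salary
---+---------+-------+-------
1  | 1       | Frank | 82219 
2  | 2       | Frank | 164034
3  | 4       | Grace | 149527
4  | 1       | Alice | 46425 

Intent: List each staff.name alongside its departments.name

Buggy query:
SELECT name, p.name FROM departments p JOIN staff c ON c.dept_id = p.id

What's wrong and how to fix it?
Bug: Both tables have a 'name' column; the unqualified reference is ambiguous

Fix: Prefix ambiguous columns with the table alias

Corrected query:
SELECT c.name, p.name FROM departments p JOIN staff c ON c.dept_id = p.id

Result:
name  | name       
------+------------
Frank | Marketing  
Frank | Engineering
Grace | HR         
Alice | Marketing  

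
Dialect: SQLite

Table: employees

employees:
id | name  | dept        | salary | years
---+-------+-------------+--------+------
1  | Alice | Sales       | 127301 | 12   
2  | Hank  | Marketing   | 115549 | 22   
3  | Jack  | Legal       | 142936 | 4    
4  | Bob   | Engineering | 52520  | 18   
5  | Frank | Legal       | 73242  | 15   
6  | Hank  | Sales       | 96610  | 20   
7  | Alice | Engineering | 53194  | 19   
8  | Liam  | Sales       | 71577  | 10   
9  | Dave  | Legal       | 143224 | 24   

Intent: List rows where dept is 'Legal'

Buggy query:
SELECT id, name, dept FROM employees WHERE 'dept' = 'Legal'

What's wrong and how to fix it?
Bug: Single quotes denote string literals in SQL; the column name is being compared as a constant string

Fix: Remove the quotes around the column name (or use double quotes for an identifier)

Corrected query:
SELECT id, name, dept FROM employees WHERE dept = 'Legal'

Result:
id | name  | dept 
---+-------+------
3  | Jack  | Legal
5  | Frank | Legal
9  | Dave  | Legal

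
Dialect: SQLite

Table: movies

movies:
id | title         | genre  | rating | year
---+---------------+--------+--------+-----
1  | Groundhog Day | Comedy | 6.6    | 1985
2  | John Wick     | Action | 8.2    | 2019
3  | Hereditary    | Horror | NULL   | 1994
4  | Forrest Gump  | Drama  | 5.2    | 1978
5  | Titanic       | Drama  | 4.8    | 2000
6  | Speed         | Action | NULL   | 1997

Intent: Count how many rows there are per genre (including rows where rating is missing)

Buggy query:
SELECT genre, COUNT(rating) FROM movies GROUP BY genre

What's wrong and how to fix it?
Bug: COUNT(column) counts non-NULL values only; rows with NULL rating aren't counted

Fix: Replace COUNT(rating) with COUNT(*)

Corrected query:
SELECT genre, COUNT(*) FROM movies GROUP BY genre

Result:
genre  | COUNT(*)
-------+---------
Action | 2       
Comedy | 1       
Drama  | 2       
Horror | 1       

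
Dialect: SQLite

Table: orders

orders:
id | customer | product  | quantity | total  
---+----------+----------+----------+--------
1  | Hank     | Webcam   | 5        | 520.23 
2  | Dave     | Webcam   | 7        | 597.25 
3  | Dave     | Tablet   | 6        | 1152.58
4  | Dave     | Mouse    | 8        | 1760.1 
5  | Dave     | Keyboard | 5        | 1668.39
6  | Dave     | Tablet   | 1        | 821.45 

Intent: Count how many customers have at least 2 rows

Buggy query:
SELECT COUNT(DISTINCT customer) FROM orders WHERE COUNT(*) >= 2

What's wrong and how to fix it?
Bug: COUNT(*) cannot appear in WHERE; the per-group count doesn't exist yet

Fix: Use a subquery that GROUPs and filters with HAVING, then count its rows

Corrected query:
SELECT COUNT(*) FROM (SELECT customer FROM orders GROUP BY customer HAVING COUNT(*) >= 2)

Result:
COUNT(*)
--------
1       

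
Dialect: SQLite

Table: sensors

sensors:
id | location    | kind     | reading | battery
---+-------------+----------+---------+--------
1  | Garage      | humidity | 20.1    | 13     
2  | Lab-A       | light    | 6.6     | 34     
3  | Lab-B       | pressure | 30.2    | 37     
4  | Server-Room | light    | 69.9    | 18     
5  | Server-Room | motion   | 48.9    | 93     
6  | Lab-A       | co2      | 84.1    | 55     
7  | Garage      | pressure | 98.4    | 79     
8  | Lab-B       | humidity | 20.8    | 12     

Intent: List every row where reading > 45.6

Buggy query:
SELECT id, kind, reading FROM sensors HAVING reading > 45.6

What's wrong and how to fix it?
Bug: HAVING filters the output of aggregation, but this query has no GROUP BY and no aggregate functions, so SQLite rejects it (HAVING clause on a non-aggregate query); the condition here is per row

Fix: Use WHERE for row-level filtering

Corrected query:
SELECT id, kind, reading FROM sensors WHERE reading > 45.6

Result:
id | kind     | reading
---+----------+--------
4  | light    | 69.9   
5  | motion   | 48.9   
6  | co2      | 84.1   
7  | pressure | 98.4   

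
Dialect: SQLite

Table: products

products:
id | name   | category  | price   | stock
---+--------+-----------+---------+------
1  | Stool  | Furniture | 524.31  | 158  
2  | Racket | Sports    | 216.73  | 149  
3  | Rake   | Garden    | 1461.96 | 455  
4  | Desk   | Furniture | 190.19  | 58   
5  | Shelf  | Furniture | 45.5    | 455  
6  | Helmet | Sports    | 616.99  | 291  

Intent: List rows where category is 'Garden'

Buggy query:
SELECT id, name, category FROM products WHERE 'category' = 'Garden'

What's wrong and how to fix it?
Bug: Single quotes denote string literals in SQL; the column name is being compared as a constant string

Fix: Remove the quotes around the column name (or use double quotes for an identifier)

Corrected query:
SELECT id, name, category FROM products WHERE category = 'Garden'

Result:
id | name | category
---+------+---------
3  | Rake | Garden  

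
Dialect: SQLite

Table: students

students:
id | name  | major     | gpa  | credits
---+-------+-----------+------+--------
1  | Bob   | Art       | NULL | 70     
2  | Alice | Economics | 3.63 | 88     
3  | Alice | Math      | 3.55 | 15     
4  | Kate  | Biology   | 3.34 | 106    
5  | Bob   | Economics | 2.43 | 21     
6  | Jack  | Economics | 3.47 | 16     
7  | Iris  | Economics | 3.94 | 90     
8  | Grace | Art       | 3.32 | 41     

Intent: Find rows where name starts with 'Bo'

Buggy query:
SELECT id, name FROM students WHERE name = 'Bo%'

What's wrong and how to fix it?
Bug: '=' compares the literal string including the % character; pattern matching needs LIKE

Fix: Replace '=' with LIKE so 'Bo%' is treated as a pattern

Corrected query:
SELECT id, name FROM students WHERE name LIKE 'Bo%'

Result:
id | name
---+-----
1  | Bob 
5  | Bob 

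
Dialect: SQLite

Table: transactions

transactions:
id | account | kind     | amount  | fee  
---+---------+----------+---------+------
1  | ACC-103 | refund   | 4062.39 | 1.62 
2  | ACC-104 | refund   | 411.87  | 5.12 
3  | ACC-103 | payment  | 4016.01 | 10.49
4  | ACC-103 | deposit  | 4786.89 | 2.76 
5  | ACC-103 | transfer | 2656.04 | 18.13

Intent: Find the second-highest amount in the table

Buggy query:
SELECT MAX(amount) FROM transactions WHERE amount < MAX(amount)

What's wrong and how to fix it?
Bug: MAX(amount) on the right of the comparison is an aggregate-in-WHERE error

Fix: Compute the overall MAX in a subquery, then take MAX of rows below it

Corrected query:
SELECT MAX(amount) FROM transactions WHERE amount < (SELECT MAX(amount) FROM transactions)

Result:
MAX(amount)
-----------
4062.39    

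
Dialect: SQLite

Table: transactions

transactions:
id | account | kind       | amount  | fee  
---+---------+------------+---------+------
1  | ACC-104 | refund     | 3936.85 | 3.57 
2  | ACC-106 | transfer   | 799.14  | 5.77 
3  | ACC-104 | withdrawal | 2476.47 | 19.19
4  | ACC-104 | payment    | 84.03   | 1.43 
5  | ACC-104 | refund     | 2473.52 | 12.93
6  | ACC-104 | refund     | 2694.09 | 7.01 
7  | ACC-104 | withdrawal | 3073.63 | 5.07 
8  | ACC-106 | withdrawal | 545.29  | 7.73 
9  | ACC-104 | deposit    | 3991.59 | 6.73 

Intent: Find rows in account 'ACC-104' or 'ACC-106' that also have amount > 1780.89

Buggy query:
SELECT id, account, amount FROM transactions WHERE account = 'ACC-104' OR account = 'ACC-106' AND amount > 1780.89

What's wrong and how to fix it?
Bug: Without parentheses, AND is evaluated before OR, so the amount filter only applies to the 'ACC-106' branch

Fix: Add parentheses around the OR so the AND applies to both alternatives

Corrected query:
SELECT id, account, amount FROM transactions WHERE (account = 'ACC-104' OR account = 'ACC-106') AND amount > 1780.89

Result:
id | account | amount 
---+---------+--------
1  | ACC-104 | 3936.85
3  | ACC-104 | 2476.47
5  | ACC-104 | 2473.52
6  | ACC-104 | 2694.09
7  | ACC-104 | 3073.63
9  | ACC-104 | 3991.59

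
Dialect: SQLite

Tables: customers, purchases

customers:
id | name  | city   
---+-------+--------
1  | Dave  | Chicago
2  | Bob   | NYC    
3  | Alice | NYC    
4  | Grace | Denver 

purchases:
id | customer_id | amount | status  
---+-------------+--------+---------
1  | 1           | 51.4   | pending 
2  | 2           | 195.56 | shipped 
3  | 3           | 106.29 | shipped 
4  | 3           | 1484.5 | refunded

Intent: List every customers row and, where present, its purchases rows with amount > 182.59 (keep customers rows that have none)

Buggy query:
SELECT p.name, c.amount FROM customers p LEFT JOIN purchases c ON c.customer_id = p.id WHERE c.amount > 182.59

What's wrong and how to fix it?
Bug: Filtering c.amount in WHERE discards the NULL rows produced by LEFT JOIN, turning it into an inner join

Fix: Put 'c.amount > 182.59' in the JOIN's ON clause instead of WHERE

Corrected query:
SELECT p.name, c.amount FROM customers p LEFT JOIN purchases c ON c.customer_id = p.id AND c.amount > 182.59

Result:
name  | amount
------+-------
Dave  | NULL  
Bob   | 195.56
Alice | 1484.5
Grace | NULL  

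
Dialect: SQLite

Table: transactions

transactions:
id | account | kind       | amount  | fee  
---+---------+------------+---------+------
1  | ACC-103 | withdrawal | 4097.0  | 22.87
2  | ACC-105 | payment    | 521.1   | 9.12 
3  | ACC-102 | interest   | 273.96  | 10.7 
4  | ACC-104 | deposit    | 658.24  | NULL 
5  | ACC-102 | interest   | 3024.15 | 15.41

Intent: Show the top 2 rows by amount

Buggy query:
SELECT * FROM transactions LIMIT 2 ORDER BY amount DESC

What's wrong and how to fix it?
Bug: LIMIT must come after ORDER BY

Fix: Sort with ORDER BY, then apply LIMIT

Corrected query:
SELECT * FROM transactions ORDER BY amount DESC LIMIT 2

Result:
id | account | kind       | amount  | fee  
---+---------+------------+---------+------
1  | ACC-103 | withdrawal | 4097    | 22.87
5  | ACC-102 | interest   | 3024.15 | 15.41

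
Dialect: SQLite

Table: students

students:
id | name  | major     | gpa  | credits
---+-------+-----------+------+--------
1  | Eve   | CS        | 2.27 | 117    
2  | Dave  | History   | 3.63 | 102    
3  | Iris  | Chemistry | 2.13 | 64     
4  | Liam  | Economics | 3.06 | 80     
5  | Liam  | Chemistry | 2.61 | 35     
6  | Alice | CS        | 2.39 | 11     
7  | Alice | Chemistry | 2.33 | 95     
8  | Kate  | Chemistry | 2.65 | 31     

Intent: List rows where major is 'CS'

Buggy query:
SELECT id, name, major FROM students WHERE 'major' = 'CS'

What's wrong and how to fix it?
Bug: Single quotes denote string literals in SQL; the column name is being compared as a constant string

Fix: Remove the quotes around the column name (or use double quotes for an identifier)

Corrected query:
SELECT id, name, major FROM students WHERE major = 'CS'

Result:
id | name  | major
---+-------+------
1  | Eve   | CS   
6  | Alice | CS   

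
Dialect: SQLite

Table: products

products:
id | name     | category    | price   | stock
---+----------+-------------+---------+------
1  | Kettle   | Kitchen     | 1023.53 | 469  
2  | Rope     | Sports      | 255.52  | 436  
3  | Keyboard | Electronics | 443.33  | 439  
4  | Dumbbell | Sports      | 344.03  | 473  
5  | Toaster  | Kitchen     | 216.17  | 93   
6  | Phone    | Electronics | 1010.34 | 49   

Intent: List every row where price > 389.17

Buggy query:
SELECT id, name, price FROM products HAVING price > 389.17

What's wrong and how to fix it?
Bug: This is a non-aggregate query (no GROUP BY, no aggregates), so in SQLite the HAVING clause is invalid here; a row-level condition belongs in WHERE

Fix: Replace HAVING with WHERE since the condition applies to individual rows

Corrected query:
SELECT id, name, price FROM products WHERE price > 389.17

Result:
id | name     | price  
---+----------+--------
1  | Kettle   | 1023.53
3  | Keyboard | 443.33 
6  | Phone    | 1010.34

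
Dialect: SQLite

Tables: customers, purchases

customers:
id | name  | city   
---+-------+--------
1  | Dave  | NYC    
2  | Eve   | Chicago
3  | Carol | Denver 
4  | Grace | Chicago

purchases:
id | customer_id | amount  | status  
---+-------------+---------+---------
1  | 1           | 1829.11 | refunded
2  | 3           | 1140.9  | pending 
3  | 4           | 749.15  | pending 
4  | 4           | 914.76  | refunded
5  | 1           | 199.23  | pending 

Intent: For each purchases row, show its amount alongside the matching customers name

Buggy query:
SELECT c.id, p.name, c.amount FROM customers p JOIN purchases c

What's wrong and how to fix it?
Bug: JOIN with no ON clause produces a cartesian product; every purchases row pairs with every customers row

Fix: Specify the join condition linking the foreign key to the parent id

Corrected query:
SELECT c.id, p.name, c.amount FROM customers p JOIN purchases c ON c.customer_id = p.id

Result:
id | name  | amount 
---+-------+--------
1  | Dave  | 1829.11
2  | Carol | 1140.9 
3  | Grace | 749.15 
4  | Grace | 914.76 
5  | Dave  | 199.23 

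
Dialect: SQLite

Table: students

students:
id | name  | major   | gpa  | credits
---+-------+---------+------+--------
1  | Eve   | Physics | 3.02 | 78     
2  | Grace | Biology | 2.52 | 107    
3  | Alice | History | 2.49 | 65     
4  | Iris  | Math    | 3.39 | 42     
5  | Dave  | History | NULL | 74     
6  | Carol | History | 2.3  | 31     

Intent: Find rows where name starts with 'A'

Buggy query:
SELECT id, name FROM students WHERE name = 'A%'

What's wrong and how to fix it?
Bug: Wildcards only work with LIKE; '=' treats '%' as a literal character

Fix: Replace '=' with LIKE so 'A%' is treated as a pattern

Corrected query:
SELECT id, name FROM students WHERE name LIKE 'A%'

Result:
id | name 
---+------
3  | Alice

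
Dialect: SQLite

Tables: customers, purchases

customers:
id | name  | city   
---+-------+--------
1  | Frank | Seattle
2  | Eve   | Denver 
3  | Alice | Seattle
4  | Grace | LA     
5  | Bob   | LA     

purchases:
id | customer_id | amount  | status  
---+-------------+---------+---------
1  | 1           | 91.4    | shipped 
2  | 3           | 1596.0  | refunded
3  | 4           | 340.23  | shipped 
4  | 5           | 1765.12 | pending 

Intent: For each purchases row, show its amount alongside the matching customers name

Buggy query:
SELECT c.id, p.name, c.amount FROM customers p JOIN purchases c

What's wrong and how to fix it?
Bug: JOIN with no ON clause produces a cartesian product; every purchases row pairs with every customers row

Fix: Specify the join condition linking the foreign key to the parent id

Corrected query:
SELECT c.id, p.name, c.amount FROM customers p JOIN purchases c ON c.customer_id = p.id

Result:
id | name  | amount 
---+-------+--------
1  | Frank | 91.4   
2  | Alice | 1596   
3  | Grace | 340.23 
4  | Bob   | 1765.12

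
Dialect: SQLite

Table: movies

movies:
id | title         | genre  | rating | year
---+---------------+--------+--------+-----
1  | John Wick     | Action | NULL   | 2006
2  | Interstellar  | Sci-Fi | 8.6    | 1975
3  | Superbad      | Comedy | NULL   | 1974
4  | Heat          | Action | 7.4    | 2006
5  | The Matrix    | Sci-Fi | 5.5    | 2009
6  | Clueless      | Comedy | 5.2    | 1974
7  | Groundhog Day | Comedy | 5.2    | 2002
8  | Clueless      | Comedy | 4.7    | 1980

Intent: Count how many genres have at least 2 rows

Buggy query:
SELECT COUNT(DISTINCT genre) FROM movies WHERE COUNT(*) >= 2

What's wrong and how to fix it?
Bug: COUNT(*) cannot appear in WHERE; the per-group count doesn't exist yet

Fix: Group first with HAVING COUNT(*) >= 2, then COUNT the resulting groups

Corrected query:
SELECT COUNT(*) FROM (SELECT genre FROM movies GROUP BY genre HAVING COUNT(*) >= 2)

Result:
COUNT(*)
--------
3       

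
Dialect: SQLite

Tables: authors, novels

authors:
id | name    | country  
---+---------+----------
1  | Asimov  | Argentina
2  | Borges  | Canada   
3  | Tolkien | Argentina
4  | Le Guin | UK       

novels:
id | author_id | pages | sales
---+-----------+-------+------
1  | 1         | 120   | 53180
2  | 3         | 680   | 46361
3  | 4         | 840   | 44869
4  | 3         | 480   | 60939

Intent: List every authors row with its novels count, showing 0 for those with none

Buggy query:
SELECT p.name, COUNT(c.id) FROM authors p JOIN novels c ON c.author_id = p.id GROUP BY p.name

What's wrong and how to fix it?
Bug: INNER JOIN drops authors rows that have no matching novels rows

Fix: Use LEFT JOIN so parents without children still appear (COUNT(c.id) gives 0)

Corrected query:
SELECT p.name, COUNT(c.id) FROM authors p LEFT JOIN novels c ON c.author_id = p.id GROUP BY p.name

Result:
name    | COUNT(c.id)
--------+------------
Asimov  | 1          
Borges  | 0          
Le Guin | 1          
Tolkien | 2          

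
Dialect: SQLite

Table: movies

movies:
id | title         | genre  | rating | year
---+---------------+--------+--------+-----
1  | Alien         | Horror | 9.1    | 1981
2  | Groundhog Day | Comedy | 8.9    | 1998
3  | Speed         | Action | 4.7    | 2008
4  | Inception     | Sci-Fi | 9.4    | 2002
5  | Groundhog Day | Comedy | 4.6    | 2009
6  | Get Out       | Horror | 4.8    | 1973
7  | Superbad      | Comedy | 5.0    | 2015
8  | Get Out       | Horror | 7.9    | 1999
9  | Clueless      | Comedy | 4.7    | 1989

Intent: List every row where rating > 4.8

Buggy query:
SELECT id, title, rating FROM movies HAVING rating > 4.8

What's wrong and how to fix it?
Bug: HAVING filters the output of aggregation, but this query has no GROUP BY and no aggregate functions, so SQLite rejects it (HAVING clause on a non-aggregate query); the condition here is per row

Fix: Use WHERE for row-level filtering

Corrected query:
SELECT id, title, rating FROM movies WHERE rating > 4.8

Result:
id | title         | rating
---+---------------+-------
1  | Alien         | 9.1   
2  | Groundhog Day | 8.9   
4  | Inception     | 9.4   
7  | Superbad      | 5     
8  | Get Out       | 7.9   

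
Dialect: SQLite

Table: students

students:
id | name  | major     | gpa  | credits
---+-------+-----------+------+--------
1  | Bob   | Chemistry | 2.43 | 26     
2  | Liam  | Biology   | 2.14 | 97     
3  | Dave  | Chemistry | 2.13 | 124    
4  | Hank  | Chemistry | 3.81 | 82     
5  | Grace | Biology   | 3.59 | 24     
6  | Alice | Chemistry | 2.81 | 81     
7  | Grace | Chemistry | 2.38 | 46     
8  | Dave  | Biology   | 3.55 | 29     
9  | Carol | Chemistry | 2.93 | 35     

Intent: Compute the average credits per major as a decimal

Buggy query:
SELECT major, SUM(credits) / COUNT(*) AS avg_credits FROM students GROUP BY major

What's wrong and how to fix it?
Bug: Both operands are integers, so '/' performs integer division and truncates

Fix: Cast one side to REAL so the division keeps the fractional part

Corrected query:
SELECT major, SUM(credits) * 1.0 / COUNT(*) AS avg_credits FROM students GROUP BY major

Result:
major     | avg_credits
----------+------------
Biology   | 50         
Chemistry | 65.666667  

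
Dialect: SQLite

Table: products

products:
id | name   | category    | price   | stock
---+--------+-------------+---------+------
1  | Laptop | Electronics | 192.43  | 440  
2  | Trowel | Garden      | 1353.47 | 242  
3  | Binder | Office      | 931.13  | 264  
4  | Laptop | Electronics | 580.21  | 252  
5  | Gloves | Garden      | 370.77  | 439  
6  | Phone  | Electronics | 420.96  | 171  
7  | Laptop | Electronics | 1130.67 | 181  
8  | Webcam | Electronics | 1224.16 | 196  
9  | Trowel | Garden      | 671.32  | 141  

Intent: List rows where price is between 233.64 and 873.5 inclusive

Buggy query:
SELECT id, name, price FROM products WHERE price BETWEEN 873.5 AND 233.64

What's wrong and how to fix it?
Bug: BETWEEN expects the lower bound first; with 873.5 AND 233.64 the range is empty

Fix: Swap the bounds so the smaller value comes first

Corrected query:
SELECT id, name, price FROM products WHERE price BETWEEN 233.64 AND 873.5

Result:
id | name   | price 
---+--------+-------
4  | Laptop | 580.21
5  | Gloves | 370.77
6  | Phone  | 420.96
9  | Trowel | 671.32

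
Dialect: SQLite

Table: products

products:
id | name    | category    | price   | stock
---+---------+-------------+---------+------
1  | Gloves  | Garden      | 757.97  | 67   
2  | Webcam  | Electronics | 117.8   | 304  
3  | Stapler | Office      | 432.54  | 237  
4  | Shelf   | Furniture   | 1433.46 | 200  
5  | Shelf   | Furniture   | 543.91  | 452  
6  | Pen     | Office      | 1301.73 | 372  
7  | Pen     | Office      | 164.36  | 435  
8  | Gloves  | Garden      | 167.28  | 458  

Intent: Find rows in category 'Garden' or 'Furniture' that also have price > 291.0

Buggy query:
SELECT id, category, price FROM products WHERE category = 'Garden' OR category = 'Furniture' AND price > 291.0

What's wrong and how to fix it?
Bug: Without parentheses, AND is evaluated before OR, so the price filter only applies to the 'Furniture' branch

Fix: Group the OR with parentheses (or use IN), then AND the threshold

Corrected query:
SELECT id, category, price FROM products WHERE (category = 'Garden' OR category = 'Furniture') AND price > 291.0

Result:
id | category  | price  
---+-----------+--------
1  | Garden    | 757.97 
4  | Furniture | 1433.46
5  | Furniture | 543.91 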